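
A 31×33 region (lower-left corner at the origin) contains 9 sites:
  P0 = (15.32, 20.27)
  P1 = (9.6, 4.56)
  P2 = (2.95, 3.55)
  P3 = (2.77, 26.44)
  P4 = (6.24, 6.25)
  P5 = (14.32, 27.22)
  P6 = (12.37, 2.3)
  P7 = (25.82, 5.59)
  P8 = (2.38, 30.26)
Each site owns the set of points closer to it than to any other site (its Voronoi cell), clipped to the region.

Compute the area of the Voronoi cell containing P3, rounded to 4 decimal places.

Area of P3's cell: 97.3136

1. box [0,31]×[0,33]: [(0, 0) (31, 0) (31, 33) (0, 33)]
2. ⊥bis P3·P0 via (9.045,23.355): [(0, 4.9571) (13.7868, 33) (0, 33)]  |A|=193.3107
3. ⊥bis P3·P1 via (6.185,15.5): [(0, 13.5693) (5.0016, 15.1306) (13.7868, 33) (0, 33)]  |A|=171.7733
4. ⊥bis P3·P2 via (2.86,14.995): [(0, 14.9725) (4.6113, 15.0088) (5.0016, 15.1306) (13.7868, 33) (0, 33)]  |A|=168.538
5. ⊥bis P3·P4 via (4.505,16.345): [(0, 15.5707) (5.6996, 16.5503) (13.7868, 33) (0, 33)]  |A|=163.0641
6. ⊥bis P3·P5 via (8.545,26.83): [(0, 15.5707) (5.6996, 16.5503) (8.8117, 22.8805) (8.1283, 33) (0, 33)]  |A|=134.4336
7. ⊥bis P3·P6 via (7.57,14.37): [(0, 15.5707) (5.6996, 16.5503) (8.8117, 22.8805) (8.1283, 33) (0, 33)]  |A|=134.4336
8. ⊥bis P3·P7 via (14.295,16.015): [(0, 15.5707) (5.6996, 16.5503) (8.8117, 22.8805) (8.1283, 33) (0, 33)]  |A|=134.4336
9. ⊥bis P3·P8 via (2.575,28.35): [(0, 28.0871) (0, 15.5707) (5.6996, 16.5503) (8.8117, 22.8805) (8.4022, 28.9449)]  |A|=97.3136
10. canonical 5-gon: [(0, 28.0871) (0, 15.5707) (5.6996, 16.5503) (8.8117, 22.8805) (8.4022, 28.9449)]
11. shoelace: 97.3136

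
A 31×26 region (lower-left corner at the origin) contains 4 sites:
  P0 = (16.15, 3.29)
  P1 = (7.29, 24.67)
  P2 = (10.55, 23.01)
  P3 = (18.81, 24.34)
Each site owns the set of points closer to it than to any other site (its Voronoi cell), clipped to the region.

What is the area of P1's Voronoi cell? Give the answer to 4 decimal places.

1. box [0,31]×[0,26]: [(0, 0) (31, 0) (31, 26) (0, 26)]
2. ⊥bis P1·P0 via (11.72,13.98): [(0, 9.1232) (31, 21.9697) (31, 26) (0, 26)]  |A|=324.0599
3. ⊥bis P1·P2 via (8.92,23.84): [(0, 9.1232) (1.8076, 9.8722) (10.0199, 26) (0, 26)]  |A|=96.0522
4. ⊥bis P1·P3 via (13.05,24.505): [(0, 9.1232) (1.8076, 9.8722) (10.0199, 26) (0, 26)]  |A|=96.0522
5. canonical 4-gon: [(0, 9.1232) (1.8076, 9.8722) (10.0199, 26) (0, 26)]
6. shoelace: 96.0522

Area of P1's cell: 96.0522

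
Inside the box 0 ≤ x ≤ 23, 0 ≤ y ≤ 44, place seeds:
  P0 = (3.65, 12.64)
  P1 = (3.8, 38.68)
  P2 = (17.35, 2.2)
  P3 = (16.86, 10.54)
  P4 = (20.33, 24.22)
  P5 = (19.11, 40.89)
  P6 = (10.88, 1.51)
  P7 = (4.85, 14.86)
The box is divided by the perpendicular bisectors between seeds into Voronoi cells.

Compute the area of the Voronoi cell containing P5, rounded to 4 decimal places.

1. box [0,23]×[0,44]: [(0, 0) (23, 0) (23, 44) (0, 44)]
2. ⊥bis P5·P0 via (11.38,26.765): [(0, 32.9928) (23, 20.4059) (23, 44) (0, 44)]  |A|=397.9154
3. ⊥bis P5·P1 via (11.455,39.785): [(13.5021, 25.6037) (23, 20.4059) (23, 44) (10.8466, 44)]  |A|=223.8368
4. ⊥bis P5·P2 via (18.23,21.545): [(13.5021, 25.6037) (21.1622, 21.4116) (23, 21.328) (23, 44) (10.8466, 44)]  |A|=222.9895
5. ⊥bis P5·P3 via (17.985,25.715): [(13.4373, 26.0521) (23, 25.3432) (23, 44) (10.8466, 44)]  |A|=198.2683
6. ⊥bis P5·P4 via (19.72,32.555): [(12.5741, 32.032) (23, 32.795) (23, 44) (10.8466, 44)]  |A|=131.1366
7. ⊥bis P5·P6 via (14.995,21.2): [(12.5741, 32.032) (23, 32.795) (23, 44) (10.8466, 44)]  |A|=131.1366
8. ⊥bis P5·P7 via (11.98,27.875): [(12.5741, 32.032) (23, 32.795) (23, 44) (10.8466, 44)]  |A|=131.1366
9. canonical 4-gon: [(12.5741, 32.032) (23, 32.795) (23, 44) (10.8466, 44)]
10. shoelace: 131.1366

Area of P5's cell: 131.1366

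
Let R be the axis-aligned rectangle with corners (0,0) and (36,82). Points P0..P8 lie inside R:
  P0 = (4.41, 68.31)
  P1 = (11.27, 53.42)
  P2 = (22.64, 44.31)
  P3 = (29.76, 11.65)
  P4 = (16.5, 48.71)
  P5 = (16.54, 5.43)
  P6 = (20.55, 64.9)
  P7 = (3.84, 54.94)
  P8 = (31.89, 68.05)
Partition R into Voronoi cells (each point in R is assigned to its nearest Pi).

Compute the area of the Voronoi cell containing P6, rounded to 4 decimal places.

1. box [0,36]×[0,82]: [(0, 0) (36, 0) (36, 82) (0, 82)]
2. ⊥bis P6·P0 via (12.48,66.605): [(0, 7.5354) (0, 0) (36, 0) (36, 82) (15.7326, 82)]  |A|=2366.2395
3. ⊥bis P6·P1 via (15.91,59.16): [(11.6368, 62.6143) (36, 42.92) (36, 82) (15.7326, 82)]  |A|=672.5053
4. ⊥bis P6·P2 via (21.595,54.605): [(11.6368, 62.6143) (21.5504, 54.6005) (36, 56.0672) (36, 82) (15.7326, 82)]  |A|=577.5198
5. ⊥bis P6·P3 via (25.155,38.275): [(11.6368, 62.6143) (21.5504, 54.6005) (36, 56.0672) (36, 82) (15.7326, 82)]  |A|=577.5198
6. ⊥bis P6·P4 via (18.525,56.805): [(11.6368, 62.6143) (18.957, 56.6969) (25.6672, 55.0183) (36, 56.0672) (36, 82) (15.7326, 82)]  |A|=572.6626
7. ⊥bis P6·P5 via (18.545,35.165): [(11.6368, 62.6143) (18.957, 56.6969) (25.6672, 55.0183) (36, 56.0672) (36, 82) (15.7326, 82)]  |A|=572.6626
8. ⊥bis P6·P7 via (12.195,59.92): [(11.6368, 62.6143) (18.957, 56.6969) (25.6672, 55.0183) (36, 56.0672) (36, 82) (15.7326, 82)]  |A|=572.6626
9. ⊥bis P6·P8 via (26.22,66.475): [(11.6368, 62.6143) (18.957, 56.6969) (25.6672, 55.0183) (29.3, 55.3871) (21.9075, 82) (15.7326, 82)]  |A|=298.2662
10. canonical 6-gon: [(11.6368, 62.6143) (18.957, 56.6969) (25.6672, 55.0183) (29.3, 55.3871) (21.9075, 82) (15.7326, 82)]
11. shoelace: 298.2662

Area of P6's cell: 298.2662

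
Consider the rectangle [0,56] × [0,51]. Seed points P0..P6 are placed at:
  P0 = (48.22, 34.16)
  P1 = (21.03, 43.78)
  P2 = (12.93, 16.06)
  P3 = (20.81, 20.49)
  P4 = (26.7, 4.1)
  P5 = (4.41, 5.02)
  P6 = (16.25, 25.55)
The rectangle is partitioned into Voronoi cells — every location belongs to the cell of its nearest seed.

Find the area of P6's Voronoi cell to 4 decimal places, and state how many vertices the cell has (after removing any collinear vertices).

1. box [0,56]×[0,51]: [(0, 0) (56, 0) (56, 51) (0, 51)]
2. ⊥bis P6·P0 via (32.235,29.855): [(0, 0) (40.2754, 0) (26.5403, 51) (0, 51)]  |A|=1703.8012
3. ⊥bis P6·P1 via (18.64,34.665): [(0, 39.5525) (0, 0) (40.2754, 0) (31.8741, 31.1949)]  |A|=1258.5453
4. ⊥bis P6·P2 via (14.59,20.805): [(0, 39.5525) (0, 25.9092) (36.7612, 13.0486) (31.8741, 31.1949)]  |A|=519.5501
5. ⊥bis P6·P3 via (18.53,23.02): [(28.5643, 32.0628) (0, 39.5525) (0, 25.9092) (15.6577, 20.4315)]  |A|=321.2649
6. ⊥bis P6·P4 via (21.475,14.825): [(28.5643, 32.0628) (0, 39.5525) (0, 25.9092) (15.6577, 20.4315)]  |A|=321.2649
7. ⊥bis P6·P5 via (10.33,15.285): [(28.5643, 32.0628) (0, 39.5525) (0, 25.9092) (15.6577, 20.4315)]  |A|=321.2649
8. canonical 4-gon: [(28.5643, 32.0628) (0, 39.5525) (0, 25.9092) (15.6577, 20.4315)]
9. shoelace: 321.2649

Area of P6's cell: 321.2649 (4 vertices)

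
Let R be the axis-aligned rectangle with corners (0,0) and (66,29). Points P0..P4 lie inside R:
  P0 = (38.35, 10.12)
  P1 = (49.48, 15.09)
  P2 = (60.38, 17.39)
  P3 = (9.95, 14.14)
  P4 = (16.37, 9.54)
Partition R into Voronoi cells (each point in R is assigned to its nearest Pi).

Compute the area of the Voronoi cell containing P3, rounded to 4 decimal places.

1. box [0,66]×[0,29]: [(0, 0) (66, 0) (66, 29) (0, 29)]
2. ⊥bis P3·P0 via (24.15,12.13): [(0, 0) (22.433, 0) (26.5379, 29) (0, 29)]  |A|=710.0787
3. ⊥bis P3·P1 via (29.715,14.615): [(0, 0) (22.433, 0) (26.5379, 29) (0, 29)]  |A|=710.0787
4. ⊥bis P3·P2 via (35.165,15.765): [(0, 0) (22.433, 0) (26.5379, 29) (0, 29)]  |A|=710.0787
5. ⊥bis P3·P4 via (13.16,11.84): [(0, 0) (4.6765, 0) (25.4553, 29) (0, 29)]  |A|=436.9117
6. canonical 4-gon: [(0, 0) (4.6765, 0) (25.4553, 29) (0, 29)]
7. shoelace: 436.9117

Area of P3's cell: 436.9117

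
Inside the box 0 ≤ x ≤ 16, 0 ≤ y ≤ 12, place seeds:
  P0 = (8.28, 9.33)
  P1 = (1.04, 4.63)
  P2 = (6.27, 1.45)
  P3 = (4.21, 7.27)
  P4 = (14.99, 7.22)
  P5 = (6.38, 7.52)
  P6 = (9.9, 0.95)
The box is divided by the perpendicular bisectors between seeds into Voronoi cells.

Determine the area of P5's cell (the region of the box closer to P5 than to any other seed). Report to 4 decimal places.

1. box [0,16]×[0,12]: [(0, 0) (16, 0) (16, 12) (0, 12)]
2. ⊥bis P5·P0 via (7.33,8.425): [(0, 0) (15.3559, 0) (3.9243, 12) (0, 12)]  |A|=115.6816
3. ⊥bis P5·P1 via (3.71,6.075): [(6.9978, 0) (15.3559, 0) (3.9243, 12) (0.5034, 12)]  |A|=70.6745
4. ⊥bis P5·P2 via (6.325,4.485): [(4.5531, 4.5171) (11.167, 4.3973) (3.9243, 12) (0.5034, 12)]  |A|=37.5069
5. ⊥bis P5·P3 via (5.295,7.395): [(5.6288, 4.4976) (11.167, 4.3973) (4.88, 10.9968)]  |A|=17.9591
6. ⊥bis P5·P4 via (10.685,7.37): [(5.6288, 4.4976) (10.5818, 4.4079) (10.6021, 4.9902) (4.88, 10.9968)]  |A|=17.7886
7. ⊥bis P5·P6 via (8.14,4.235): [(5.6288, 4.4976) (8.532, 4.445) (10.2464, 5.3636) (4.88, 10.9968)]  |A|=16.708
8. canonical 4-gon: [(5.6288, 4.4976) (8.532, 4.445) (10.2464, 5.3636) (4.88, 10.9968)]
9. shoelace: 16.708

Area of P5's cell: 16.7080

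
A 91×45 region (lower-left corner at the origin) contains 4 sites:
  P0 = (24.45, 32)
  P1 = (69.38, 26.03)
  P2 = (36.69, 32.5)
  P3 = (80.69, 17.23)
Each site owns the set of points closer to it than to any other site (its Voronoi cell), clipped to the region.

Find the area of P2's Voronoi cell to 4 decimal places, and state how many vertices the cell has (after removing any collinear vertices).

1. box [0,91]×[0,45]: [(0, 0) (91, 0) (91, 45) (0, 45)]
2. ⊥bis P2·P0 via (30.57,32.25): [(31.8874, 0) (91, 0) (91, 45) (30.0492, 45)]  |A|=2701.4272
3. ⊥bis P2·P1 via (53.035,29.265): [(31.8874, 0) (47.2429, 0) (56.1493, 45) (30.0492, 45)]  |A|=932.7505
4. ⊥bis P2·P3 via (58.69,24.865): [(31.8874, 0) (47.2429, 0) (56.1493, 45) (30.0492, 45)]  |A|=932.7505
5. canonical 4-gon: [(31.8874, 0) (47.2429, 0) (56.1493, 45) (30.0492, 45)]
6. shoelace: 932.7505

Area of P2's cell: 932.7505 (4 vertices)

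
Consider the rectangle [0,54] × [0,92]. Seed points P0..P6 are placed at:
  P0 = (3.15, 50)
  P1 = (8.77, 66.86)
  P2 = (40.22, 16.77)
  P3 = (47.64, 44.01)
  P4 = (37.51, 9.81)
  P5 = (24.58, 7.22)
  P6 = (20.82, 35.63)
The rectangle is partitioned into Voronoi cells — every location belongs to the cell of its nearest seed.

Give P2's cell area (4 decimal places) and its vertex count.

1. box [0,54]×[0,92]: [(0, 0) (54, 0) (54, 92) (0, 92)]
2. ⊥bis P2·P0 via (21.685,33.385): [(0, 9.1941) (0, 0) (54, 0) (54, 69.4343)]  |A|=2122.9664
3. ⊥bis P2·P1 via (24.495,41.815): [(35.3529, 48.6324) (0, 9.1941) (0, 0) (54, 0) (54, 60.3403)]  |A|=2038.1784
4. ⊥bis P2·P3 via (43.93,30.39): [(23.8929, 35.848) (0, 9.1941) (0, 0) (54, 0) (54, 27.647)]  |A|=1493.9187
5. ⊥bis P2·P4 via (38.865,13.29): [(23.8929, 35.848) (12.7771, 23.4478) (54, 7.3969) (54, 27.647)]  |A|=649.6305
6. ⊥bis P2·P5 via (32.4,11.995): [(23.8929, 35.848) (20.2895, 31.8283) (29.3461, 16.9964) (54, 7.3969) (54, 27.647)]  |A|=555.9697
7. ⊥bis P2·P6 via (30.52,26.2): [(36.5482, 32.4008) (26.3472, 21.9077) (29.3461, 16.9964) (54, 7.3969) (54, 27.647)]  |A|=441.942
8. canonical 5-gon: [(36.5482, 32.4008) (26.3472, 21.9077) (29.3461, 16.9964) (54, 7.3969) (54, 27.647)]
9. shoelace: 441.942

Area of P2's cell: 441.9420 (5 vertices)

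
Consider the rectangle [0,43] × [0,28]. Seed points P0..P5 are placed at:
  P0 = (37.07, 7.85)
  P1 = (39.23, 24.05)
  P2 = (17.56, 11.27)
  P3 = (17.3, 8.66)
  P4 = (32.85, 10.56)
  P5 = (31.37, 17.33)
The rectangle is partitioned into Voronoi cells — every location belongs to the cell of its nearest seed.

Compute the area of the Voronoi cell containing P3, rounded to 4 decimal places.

1. box [0,43]×[0,28]: [(0, 0) (43, 0) (43, 28) (0, 28)]
2. ⊥bis P3·P0 via (27.185,8.255): [(0, 0) (26.8468, 0) (27.994, 28) (0, 28)]  |A|=767.7706
3. ⊥bis P3·P1 via (28.265,16.355): [(0, 0) (26.8468, 0) (27.5581, 17.3622) (20.0928, 28) (0, 28)]  |A|=725.7452
4. ⊥bis P3·P2 via (17.43,9.965): [(0, 11.7013) (0, 0) (26.8468, 0) (27.2151, 8.9902)]  |A|=279.9059
5. ⊥bis P3·P4 via (25.075,9.61): [(25.1253, 9.1984) (0, 11.7013) (0, 0) (26.2492, 0)]  |A|=267.7252
6. ⊥bis P3·P5 via (24.335,12.995): [(25.1253, 9.1984) (0, 11.7013) (0, 0) (26.2492, 0)]  |A|=267.7252
7. canonical 4-gon: [(25.1253, 9.1984) (0, 11.7013) (0, 0) (26.2492, 0)]
8. shoelace: 267.7252

Area of P3's cell: 267.7252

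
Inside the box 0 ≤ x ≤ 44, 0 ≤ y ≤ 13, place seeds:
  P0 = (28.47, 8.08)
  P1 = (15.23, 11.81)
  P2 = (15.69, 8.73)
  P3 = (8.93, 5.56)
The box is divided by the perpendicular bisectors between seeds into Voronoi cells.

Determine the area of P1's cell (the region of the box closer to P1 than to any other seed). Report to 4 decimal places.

1. box [0,44]×[0,13]: [(0, 0) (44, 0) (44, 13) (0, 13)]
2. ⊥bis P1·P0 via (21.85,9.945): [(0, 0) (19.0483, 0) (22.7107, 13) (0, 13)]  |A|=271.4331
3. ⊥bis P1·P2 via (15.46,10.27): [(0, 7.961) (22.2263, 11.2805) (22.7107, 13) (0, 13)]  |A|=75.5236
4. ⊥bis P1·P3 via (12.08,8.685): [(11.1467, 9.6258) (22.2263, 11.2805) (22.7107, 13) (7.7992, 13)]  |A|=34.2817
5. canonical 4-gon: [(11.1467, 9.6258) (22.2263, 11.2805) (22.7107, 13) (7.7992, 13)]
6. shoelace: 34.2817

Area of P1's cell: 34.2817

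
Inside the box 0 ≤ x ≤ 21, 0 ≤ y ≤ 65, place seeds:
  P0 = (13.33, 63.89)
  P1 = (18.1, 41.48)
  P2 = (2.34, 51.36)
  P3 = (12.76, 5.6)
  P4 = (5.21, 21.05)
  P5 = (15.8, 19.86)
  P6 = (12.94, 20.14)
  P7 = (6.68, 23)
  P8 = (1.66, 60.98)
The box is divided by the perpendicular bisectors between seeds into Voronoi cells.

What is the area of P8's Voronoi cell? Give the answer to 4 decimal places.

1. box [0,21]×[0,65]: [(0, 0) (21, 0) (21, 65) (0, 65)]
2. ⊥bis P8·P0 via (7.495,62.435): [(0, 0) (21, 0) (21, 8.2758) (6.8554, 65) (0, 65)]  |A|=963.8292
3. ⊥bis P8·P1 via (9.88,51.23): [(0, 42.9004) (10.218, 51.515) (6.8554, 65) (0, 65)]  |A|=159.1295
4. ⊥bis P8·P2 via (2,56.17): [(0, 56.0286) (8.935, 56.6602) (6.8554, 65) (0, 65)]  |A|=68.6658
5. ⊥bis P8·P3 via (7.21,33.29): [(0, 56.0286) (8.935, 56.6602) (6.8554, 65) (0, 65)]  |A|=68.6658
6. ⊥bis P8·P4 via (3.435,41.015): [(0, 56.0286) (8.935, 56.6602) (6.8554, 65) (0, 65)]  |A|=68.6658
7. ⊥bis P8·P5 via (8.73,40.42): [(0, 56.0286) (8.935, 56.6602) (6.8554, 65) (0, 65)]  |A|=68.6658
8. ⊥bis P8·P6 via (7.3,40.56): [(0, 56.0286) (8.935, 56.6602) (6.8554, 65) (0, 65)]  |A|=68.6658
9. ⊥bis P8·P7 via (4.17,41.99): [(0, 56.0286) (8.935, 56.6602) (6.8554, 65) (0, 65)]  |A|=68.6658
10. canonical 4-gon: [(0, 56.0286) (8.935, 56.6602) (6.8554, 65) (0, 65)]
11. shoelace: 68.6658

Area of P8's cell: 68.6658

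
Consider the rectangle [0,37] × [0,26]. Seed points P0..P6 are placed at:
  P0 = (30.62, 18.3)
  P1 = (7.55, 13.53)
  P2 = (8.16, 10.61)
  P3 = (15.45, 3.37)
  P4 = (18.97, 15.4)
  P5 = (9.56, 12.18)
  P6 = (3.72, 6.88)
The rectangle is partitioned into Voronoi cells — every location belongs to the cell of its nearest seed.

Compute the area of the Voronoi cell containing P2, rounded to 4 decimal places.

Area of P2's cell: 31.1606

1. box [0,37]×[0,26]: [(0, 0) (37, 0) (37, 26) (0, 26)]
2. ⊥bis P2·P0 via (19.39,14.455): [(0, 0) (24.3392, 0) (15.4371, 26) (0, 26)]  |A|=517.0925
3. ⊥bis P2·P1 via (7.855,12.07): [(0, 10.4291) (0, 0) (24.3392, 0) (19.3821, 14.4781)]  |A|=277.2607
4. ⊥bis P2·P3 via (11.805,6.99): [(19.2049, 14.4411) (0, 10.4291) (0, 0) (4.8629, 0)]  |A|=135.2577
5. ⊥bis P2·P4 via (13.565,13.005): [(14.865, 10.0711) (13.4604, 13.241) (0, 10.4291) (0, 0) (4.8629, 0)]  |A|=125.3103
6. ⊥bis P2·P5 via (8.86,11.395): [(12.7419, 7.9334) (8.056, 12.112) (0, 10.4291) (0, 0) (4.8629, 0)]  |A|=106.5073
7. ⊥bis P2·P6 via (5.94,8.745): [(9.4264, 4.595) (12.7419, 7.9334) (8.056, 12.112) (3.8496, 11.2333)]  |A|=31.1606
8. canonical 4-gon: [(9.4264, 4.595) (12.7419, 7.9334) (8.056, 12.112) (3.8496, 11.2333)]
9. shoelace: 31.1606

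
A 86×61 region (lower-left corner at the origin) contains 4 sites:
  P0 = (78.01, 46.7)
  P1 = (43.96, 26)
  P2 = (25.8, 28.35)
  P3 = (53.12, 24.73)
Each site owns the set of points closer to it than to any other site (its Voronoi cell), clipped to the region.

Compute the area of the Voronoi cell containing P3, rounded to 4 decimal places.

1. box [0,86]×[0,61]: [(0, 0) (86, 0) (86, 61) (0, 61)]
2. ⊥bis P3·P0 via (65.565,35.715): [(0, 0) (86, 0) (86, 12.564) (43.2463, 61) (0, 61)]  |A|=4210.5922
3. ⊥bis P3·P1 via (48.54,25.365): [(45.0232, 0) (86, 0) (86, 12.564) (52.0913, 50.9794)]  |A|=1257.5002
4. ⊥bis P3·P2 via (39.46,26.54): [(45.0232, 0) (86, 0) (86, 12.564) (52.0913, 50.9794)]  |A|=1257.5002
5. canonical 4-gon: [(45.0232, 0) (86, 0) (86, 12.564) (52.0913, 50.9794)]
6. shoelace: 1257.5002

Area of P3's cell: 1257.5002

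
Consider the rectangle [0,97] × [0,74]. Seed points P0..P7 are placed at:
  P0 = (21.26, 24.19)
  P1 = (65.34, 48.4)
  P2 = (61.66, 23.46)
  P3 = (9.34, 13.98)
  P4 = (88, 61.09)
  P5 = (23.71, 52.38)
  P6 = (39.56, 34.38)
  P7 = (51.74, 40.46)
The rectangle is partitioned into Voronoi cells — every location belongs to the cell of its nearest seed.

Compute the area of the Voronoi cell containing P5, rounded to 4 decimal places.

1. box [0,97]×[0,74]: [(0, 0) (97, 0) (97, 74) (0, 74)]
2. ⊥bis P5·P0 via (22.485,38.285): [(0, 40.2392) (97, 31.8089) (97, 74) (0, 74)]  |A|=3683.6691
3. ⊥bis P5·P1 via (44.525,50.39): [(0, 40.2392) (43.1956, 36.485) (46.7822, 74) (0, 74)]  |A|=1606.6765
4. ⊥bis P5·P2 via (42.685,37.92): [(0, 40.2392) (41.6911, 36.6158) (43.4257, 38.892) (46.7822, 74) (0, 74)]  |A|=1604.8508
5. ⊥bis P5·P3 via (16.525,33.18): [(0, 40.2392) (41.6911, 36.6158) (43.4257, 38.892) (46.7822, 74) (0, 74)]  |A|=1604.8508
6. ⊥bis P5·P4 via (55.855,56.735): [(0, 40.2392) (41.6911, 36.6158) (43.4257, 38.892) (46.7822, 74) (0, 74)]  |A|=1604.8508
7. ⊥bis P5·P6 via (31.635,43.38): [(0, 40.2392) (25.5467, 38.0189) (44.9781, 55.1293) (46.7822, 74) (0, 74)]  |A|=1440.7834
8. ⊥bis P5·P7 via (37.725,46.42): [(0, 40.2392) (25.5467, 38.0189) (39.304, 50.1329) (46.0075, 65.8963) (46.7822, 74) (0, 74)]  |A|=1412.8084
9. canonical 6-gon: [(0, 40.2392) (25.5467, 38.0189) (39.304, 50.1329) (46.0075, 65.8963) (46.7822, 74) (0, 74)]
10. shoelace: 1412.8084

Area of P5's cell: 1412.8084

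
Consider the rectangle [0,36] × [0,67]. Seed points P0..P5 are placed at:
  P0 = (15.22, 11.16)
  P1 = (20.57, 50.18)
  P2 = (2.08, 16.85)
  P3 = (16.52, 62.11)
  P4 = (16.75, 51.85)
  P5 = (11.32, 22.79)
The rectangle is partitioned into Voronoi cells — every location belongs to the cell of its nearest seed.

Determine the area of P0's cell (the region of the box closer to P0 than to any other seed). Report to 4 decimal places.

Area of P0's cell: 589.2704

1. box [0,36]×[0,67]: [(0, 0) (36, 0) (36, 67) (0, 67)]
2. ⊥bis P0·P1 via (17.895,30.67): [(0, 33.1236) (0, 0) (36, 0) (36, 28.1876)]  |A|=1103.6017
3. ⊥bis P0·P2 via (8.65,14.005): [(15.9801, 30.9325) (2.5854, 0) (36, 0) (36, 28.1876)]  |A|=798.9555
4. ⊥bis P0·P3 via (15.87,36.635): [(15.9801, 30.9325) (2.5854, 0) (36, 0) (36, 28.1876)]  |A|=798.9555
5. ⊥bis P0·P4 via (15.985,31.505): [(15.9801, 30.9325) (2.5854, 0) (36, 0) (36, 28.1876)]  |A|=798.9555
6. ⊥bis P0·P5 via (13.27,16.975): [(9.3697, 15.6671) (2.5854, 0) (36, 0) (36, 24.5973)]  |A|=589.2704
7. canonical 4-gon: [(9.3697, 15.6671) (2.5854, 0) (36, 0) (36, 24.5973)]
8. shoelace: 589.2704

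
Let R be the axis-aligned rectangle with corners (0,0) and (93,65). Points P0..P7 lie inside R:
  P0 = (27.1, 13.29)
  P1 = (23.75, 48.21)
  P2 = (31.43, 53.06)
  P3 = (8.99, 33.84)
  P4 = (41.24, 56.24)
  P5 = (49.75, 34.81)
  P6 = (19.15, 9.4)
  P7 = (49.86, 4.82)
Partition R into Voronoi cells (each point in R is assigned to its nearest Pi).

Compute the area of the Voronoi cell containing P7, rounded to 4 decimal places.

Area of P7's cell: 1077.3508

1. box [0,93]×[0,65]: [(0, 0) (93, 0) (93, 65) (0, 65)]
2. ⊥bis P7·P0 via (38.48,9.055): [(35.1102, 0) (93, 0) (93, 65) (59.2996, 65)]  |A|=2976.6803
3. ⊥bis P7·P1 via (36.805,26.515): [(47.3359, 32.852) (35.1102, 0) (93, 0) (93, 60.3304)]  |A|=2328.3641
4. ⊥bis P7·P2 via (40.645,28.94): [(46.7478, 31.2715) (35.1102, 0) (93, 0) (93, 48.9421)]  |A|=2036.9928
5. ⊥bis P7·P3 via (29.425,19.33): [(46.7478, 31.2715) (35.1102, 0) (93, 0) (93, 48.9421)]  |A|=2036.9928
6. ⊥bis P7·P4 via (45.55,30.53): [(46.5331, 30.6948) (35.1102, 0) (93, 0) (93, 38.4845)]  |A|=1782.5842
7. ⊥bis P7·P5 via (49.805,19.815): [(42.4743, 19.7881) (35.1102, 0) (93, 0) (93, 19.9734)]  |A|=1077.3508
8. ⊥bis P7·P6 via (34.505,7.11): [(42.4743, 19.7881) (35.1102, 0) (93, 0) (93, 19.9734)]  |A|=1077.3508
9. canonical 4-gon: [(42.4743, 19.7881) (35.1102, 0) (93, 0) (93, 19.9734)]
10. shoelace: 1077.3508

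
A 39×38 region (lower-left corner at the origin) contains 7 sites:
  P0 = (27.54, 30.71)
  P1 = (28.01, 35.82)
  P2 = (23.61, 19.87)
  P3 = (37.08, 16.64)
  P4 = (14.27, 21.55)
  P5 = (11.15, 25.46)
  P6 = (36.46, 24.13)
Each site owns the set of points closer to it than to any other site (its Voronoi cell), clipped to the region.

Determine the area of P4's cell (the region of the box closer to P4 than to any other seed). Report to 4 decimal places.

1. box [0,39]×[0,38]: [(0, 0) (39, 0) (39, 38) (0, 38)]
2. ⊥bis P4·P0 via (20.905,26.13): [(0, 0) (38.942, 0) (12.7114, 38) (0, 38)]  |A|=981.4141
3. ⊥bis P4·P1 via (21.14,28.685): [(0, 0) (38.942, 0) (15.1802, 34.4234) (11.4657, 38) (0, 38)]  |A|=979.1865
4. ⊥bis P4·P2 via (18.94,20.71): [(0, 0) (15.2149, 0) (20.1196, 27.2678) (15.1802, 34.4234) (11.4657, 38) (0, 38)]  |A|=655.6927
5. ⊥bis P4·P3 via (25.675,19.095): [(0, 0) (15.2149, 0) (20.1196, 27.2678) (15.1802, 34.4234) (11.4657, 38) (0, 38)]  |A|=655.6927
6. ⊥bis P4·P5 via (12.71,23.505): [(0, 13.363) (0, 0) (15.2149, 0) (20.1196, 27.2678) (19.1627, 28.654)]  |A|=362.4638
7. ⊥bis P4·P6 via (25.365,22.84): [(0, 13.363) (0, 0) (15.2149, 0) (20.1196, 27.2678) (19.1627, 28.654)]  |A|=362.4638
8. canonical 5-gon: [(0, 13.363) (0, 0) (15.2149, 0) (20.1196, 27.2678) (19.1627, 28.654)]
9. shoelace: 362.4638

Area of P4's cell: 362.4638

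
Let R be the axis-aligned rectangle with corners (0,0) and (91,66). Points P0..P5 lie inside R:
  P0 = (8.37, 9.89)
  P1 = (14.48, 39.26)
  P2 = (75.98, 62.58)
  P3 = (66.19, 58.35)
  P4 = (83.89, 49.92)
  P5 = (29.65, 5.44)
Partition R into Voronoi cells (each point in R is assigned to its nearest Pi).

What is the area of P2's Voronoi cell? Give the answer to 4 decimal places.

1. box [0,91]×[0,66]: [(0, 0) (91, 0) (91, 66) (0, 66)]
2. ⊥bis P2·P0 via (42.175,36.235): [(70.4138, 0) (91, 0) (91, 66) (18.9785, 66)]  |A|=3056.0568
3. ⊥bis P2·P1 via (45.23,50.92): [(58.9703, 14.6839) (70.4138, 0) (91, 0) (91, 66) (39.5119, 66)]  |A|=2529.2099
4. ⊥bis P2·P3 via (71.085,60.465): [(91, 14.3733) (91, 66) (68.6935, 66)]  |A|=575.8061
5. ⊥bis P2·P4 via (79.935,56.25): [(74.4003, 52.7919) (91, 63.1634) (91, 66) (68.6935, 66)]  |A|=170.8561
6. ⊥bis P2·P5 via (52.815,34.01): [(74.4003, 52.7919) (91, 63.1634) (91, 66) (68.6935, 66)]  |A|=170.8561
7. canonical 4-gon: [(74.4003, 52.7919) (91, 63.1634) (91, 66) (68.6935, 66)]
8. shoelace: 170.8561

Area of P2's cell: 170.8561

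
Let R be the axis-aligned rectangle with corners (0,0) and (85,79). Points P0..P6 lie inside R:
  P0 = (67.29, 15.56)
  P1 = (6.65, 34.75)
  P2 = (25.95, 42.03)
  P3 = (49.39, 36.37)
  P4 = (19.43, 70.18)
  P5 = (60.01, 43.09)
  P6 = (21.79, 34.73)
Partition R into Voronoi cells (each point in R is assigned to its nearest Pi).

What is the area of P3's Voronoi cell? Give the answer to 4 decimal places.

Area of P3's cell: 668.2875

1. box [0,85]×[0,79]: [(0, 0) (85, 0) (85, 79) (0, 79)]
2. ⊥bis P3·P0 via (58.34,25.965): [(0, 0) (28.1539, 0) (85, 48.897) (85, 79) (0, 79)]  |A|=5325.1988
3. ⊥bis P3·P1 via (28.02,35.56): [(29.3295, 1.0112) (85, 48.897) (85, 79) (26.3735, 79)]  |A|=3124.0304
4. ⊥bis P3·P2 via (37.67,39.2): [(29.21, 4.1643) (29.3295, 1.0112) (85, 48.897) (85, 79) (47.2804, 79)]  |A|=2341.7375
5. ⊥bis P3·P4 via (34.41,53.275): [(42.8813, 60.7816) (29.21, 4.1643) (29.3295, 1.0112) (85, 48.897) (85, 79) (63.4408, 79)]  |A|=2194.5296
6. ⊥bis P3·P5 via (54.7,39.73): [(42.4664, 59.0635) (29.21, 4.1643) (29.3295, 1.0112) (61.6231, 28.789)]  |A|=779.0805
7. ⊥bis P3·P6 via (35.59,35.55): [(42.4664, 59.0635) (35.8267, 31.5663) (37.2381, 7.8139) (61.6231, 28.789)]  |A|=668.2875
8. canonical 4-gon: [(42.4664, 59.0635) (35.8267, 31.5663) (37.2381, 7.8139) (61.6231, 28.789)]
9. shoelace: 668.2875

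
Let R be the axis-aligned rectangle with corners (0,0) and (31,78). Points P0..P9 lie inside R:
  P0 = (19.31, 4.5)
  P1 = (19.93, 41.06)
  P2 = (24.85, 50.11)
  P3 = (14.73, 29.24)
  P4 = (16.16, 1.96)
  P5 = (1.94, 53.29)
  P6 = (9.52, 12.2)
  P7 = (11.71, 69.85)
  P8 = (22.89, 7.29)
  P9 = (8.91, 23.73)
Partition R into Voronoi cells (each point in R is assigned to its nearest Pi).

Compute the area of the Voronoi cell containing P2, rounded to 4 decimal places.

Area of P2's cell: 295.6535

1. box [0,31]×[0,78]: [(0, 0) (31, 0) (31, 78) (0, 78)]
2. ⊥bis P2·P0 via (22.08,27.305): [(0, 29.9869) (31, 26.2215) (31, 78) (0, 78)]  |A|=1546.7687
3. ⊥bis P2·P1 via (22.39,45.585): [(0, 57.7572) (31, 40.9042) (31, 78) (0, 78)]  |A|=888.7476
4. ⊥bis P2·P3 via (19.79,39.675): [(0, 57.7572) (31, 40.9042) (31, 78) (0, 78)]  |A|=888.7476
5. ⊥bis P2·P4 via (20.505,26.035): [(0, 57.7572) (31, 40.9042) (31, 78) (0, 78)]  |A|=888.7476
6. ⊥bis P2·P5 via (13.395,51.7): [(13.2369, 50.561) (31, 40.9042) (31, 78) (17.0455, 78)]  |A|=520.9158
7. ⊥bis P2·P6 via (17.185,31.155): [(13.2369, 50.561) (31, 40.9042) (31, 78) (17.0455, 78)]  |A|=520.9158
8. ⊥bis P2·P7 via (18.28,59.98): [(14.164, 57.2402) (13.2369, 50.561) (31, 40.9042) (31, 68.4471)]  |A|=295.6535
9. ⊥bis P2·P8 via (23.87,28.7): [(14.164, 57.2402) (13.2369, 50.561) (31, 40.9042) (31, 68.4471)]  |A|=295.6535
10. ⊥bis P2·P9 via (16.88,36.92): [(14.164, 57.2402) (13.2369, 50.561) (31, 40.9042) (31, 68.4471)]  |A|=295.6535
11. canonical 4-gon: [(14.164, 57.2402) (13.2369, 50.561) (31, 40.9042) (31, 68.4471)]
12. shoelace: 295.6535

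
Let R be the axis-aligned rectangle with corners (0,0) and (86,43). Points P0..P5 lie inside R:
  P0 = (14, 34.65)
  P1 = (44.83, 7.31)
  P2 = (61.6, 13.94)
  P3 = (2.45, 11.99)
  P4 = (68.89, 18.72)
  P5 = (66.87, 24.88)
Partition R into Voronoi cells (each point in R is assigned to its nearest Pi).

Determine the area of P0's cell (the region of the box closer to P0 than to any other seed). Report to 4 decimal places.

Area of P0's cell: 843.0462

1. box [0,86]×[0,43]: [(0, 0) (86, 0) (86, 43) (0, 43)]
2. ⊥bis P0·P1 via (29.415,20.98): [(0, 0) (10.81, 0) (48.9423, 43) (0, 43)]  |A|=1284.6738
3. ⊥bis P0·P2 via (37.8,24.295): [(0, 0) (10.81, 0) (43.0448, 36.3497) (45.9382, 43) (0, 43)]  |A|=1274.6848
4. ⊥bis P0·P3 via (8.225,23.32): [(0, 27.5124) (24.2477, 15.1531) (43.0448, 36.3497) (45.9382, 43) (0, 43)]  |A|=859.2269
5. ⊥bis P0·P4 via (41.445,26.685): [(0, 27.5124) (24.2477, 15.1531) (43.0448, 36.3497) (45.9382, 43) (0, 43)]  |A|=859.2269
6. ⊥bis P0·P5 via (40.435,29.765): [(0, 27.5124) (24.2477, 15.1531) (41.2851, 34.3654) (42.8807, 43) (0, 43)]  |A|=843.0462
7. canonical 5-gon: [(0, 27.5124) (24.2477, 15.1531) (41.2851, 34.3654) (42.8807, 43) (0, 43)]
8. shoelace: 843.0462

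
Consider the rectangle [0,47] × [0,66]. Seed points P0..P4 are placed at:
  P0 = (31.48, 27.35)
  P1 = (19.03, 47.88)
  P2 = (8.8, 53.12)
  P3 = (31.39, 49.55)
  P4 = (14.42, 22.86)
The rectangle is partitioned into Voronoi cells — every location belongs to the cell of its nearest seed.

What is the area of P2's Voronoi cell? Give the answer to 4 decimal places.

1. box [0,47]×[0,66]: [(0, 0) (47, 0) (47, 66) (0, 66)]
2. ⊥bis P2·P0 via (20.14,40.235): [(0, 22.5099) (47, 63.8743) (47, 66) (0, 66)]  |A|=1071.9707
3. ⊥bis P2·P1 via (13.915,50.5): [(0, 23.3339) (21.8544, 66) (0, 66)]  |A|=466.2211
4. ⊥bis P2·P3 via (20.095,51.335): [(0, 23.3339) (21.8544, 66) (0, 66)]  |A|=466.2211
5. ⊥bis P2·P4 via (11.61,37.99): [(0, 35.8337) (7.0758, 37.1479) (21.8544, 66) (0, 66)]  |A|=421.9978
6. canonical 4-gon: [(0, 35.8337) (7.0758, 37.1479) (21.8544, 66) (0, 66)]
7. shoelace: 421.9978

Area of P2's cell: 421.9978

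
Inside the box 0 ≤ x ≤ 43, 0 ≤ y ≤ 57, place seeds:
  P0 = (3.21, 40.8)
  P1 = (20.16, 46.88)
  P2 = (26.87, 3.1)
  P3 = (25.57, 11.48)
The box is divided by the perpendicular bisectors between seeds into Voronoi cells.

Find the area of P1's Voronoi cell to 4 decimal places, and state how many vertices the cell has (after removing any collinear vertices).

1. box [0,43]×[0,57]: [(0, 0) (43, 0) (43, 57) (0, 57)]
2. ⊥bis P1·P0 via (11.685,43.84): [(27.4105, 0) (43, 0) (43, 57) (6.9645, 57)]  |A|=1471.3131
3. ⊥bis P1·P2 via (23.515,24.99): [(18.7107, 24.2537) (43, 27.9764) (43, 57) (6.9645, 57)]  |A|=942.4978
4. ⊥bis P1·P3 via (22.865,29.18): [(17.2513, 28.3221) (43, 32.2571) (43, 57) (6.9645, 57)]  |A|=835.26
5. canonical 4-gon: [(17.2513, 28.3221) (43, 32.2571) (43, 57) (6.9645, 57)]
6. shoelace: 835.26

Area of P1's cell: 835.2600 (4 vertices)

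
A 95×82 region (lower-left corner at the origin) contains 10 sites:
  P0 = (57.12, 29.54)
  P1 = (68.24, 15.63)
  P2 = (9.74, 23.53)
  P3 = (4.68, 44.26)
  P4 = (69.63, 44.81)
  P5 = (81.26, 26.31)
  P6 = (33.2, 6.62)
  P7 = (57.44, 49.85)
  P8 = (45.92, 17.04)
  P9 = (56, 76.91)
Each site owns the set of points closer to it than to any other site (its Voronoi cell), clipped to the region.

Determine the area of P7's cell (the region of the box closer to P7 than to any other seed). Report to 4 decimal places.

1. box [0,95]×[0,82]: [(0, 0) (95, 0) (95, 82) (0, 82)]
2. ⊥bis P7·P0 via (57.28,39.695): [(0, 40.5975) (95, 39.1007) (95, 82) (0, 82)]  |A|=4004.3363
3. ⊥bis P7·P1 via (62.84,32.74): [(0, 40.5975) (83.5648, 39.2809) (95, 42.8899) (95, 82) (0, 82)]  |A|=3982.6715
4. ⊥bis P7·P2 via (33.59,36.69): [(31.7096, 40.0979) (83.5648, 39.2809) (95, 42.8899) (95, 82) (8.5888, 82)]  |A|=3146.2995
5. ⊥bis P7·P3 via (31.06,47.055): [(31.7973, 40.0965) (83.5648, 39.2809) (95, 42.8899) (95, 82) (27.3575, 82)]  |A|=2751.2402
6. ⊥bis P7·P4 via (63.535,47.33): [(31.7973, 40.0965) (60.3582, 39.6465) (77.8694, 82) (27.3575, 82)]  |A|=1667.0814
7. ⊥bis P7·P5 via (69.35,38.08): [(31.7973, 40.0965) (60.3582, 39.6465) (77.8694, 82) (27.3575, 82)]  |A|=1667.0814
8. ⊥bis P7·P6 via (45.32,28.235): [(31.7973, 40.0965) (60.3582, 39.6465) (77.8694, 82) (27.3575, 82)]  |A|=1667.0814
9. ⊥bis P7·P8 via (51.68,33.445): [(31.761, 40.4388) (32.78, 40.081) (60.3582, 39.6465) (77.8694, 82) (27.3575, 82)]  |A|=1666.9135
10. ⊥bis P7·P9 via (56.72,63.38): [(29.4839, 61.9306) (31.761, 40.4388) (32.78, 40.081) (60.3582, 39.6465) (70.4735, 64.1119)]  |A|=801.4951
11. canonical 5-gon: [(29.4839, 61.9306) (31.761, 40.4388) (32.78, 40.081) (60.3582, 39.6465) (70.4735, 64.1119)]
12. shoelace: 801.4951

Area of P7's cell: 801.4951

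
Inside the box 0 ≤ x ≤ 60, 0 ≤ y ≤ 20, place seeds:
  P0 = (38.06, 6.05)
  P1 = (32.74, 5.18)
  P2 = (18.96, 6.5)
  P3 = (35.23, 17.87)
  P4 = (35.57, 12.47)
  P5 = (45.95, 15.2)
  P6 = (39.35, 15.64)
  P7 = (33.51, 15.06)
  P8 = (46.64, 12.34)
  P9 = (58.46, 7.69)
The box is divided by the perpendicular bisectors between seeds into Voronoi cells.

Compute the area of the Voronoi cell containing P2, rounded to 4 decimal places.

Area of P2's cell: 495.0734

1. box [0,60]×[0,20]: [(0, 0) (60, 0) (60, 20) (0, 20)]
2. ⊥bis P2·P0 via (28.51,6.275): [(0, 0) (28.3622, 0) (28.8334, 20) (0, 20)]  |A|=571.9552
3. ⊥bis P2·P1 via (25.85,5.84): [(0, 0) (25.2906, 0) (27.2064, 20) (0, 20)]  |A|=524.9698
4. ⊥bis P2·P3 via (27.095,12.185): [(0, 0) (25.2906, 0) (26.5346, 12.9869) (21.6336, 20) (0, 20)]  |A|=505.4286
5. ⊥bis P2·P4 via (27.265,9.485): [(0, 0) (25.2906, 0) (26.4234, 11.8264) (25.4469, 14.5433) (21.6336, 20) (0, 20)]  |A|=504.711
6. ⊥bis P2·P5 via (32.455,10.85): [(0, 0) (25.2906, 0) (26.4234, 11.8264) (25.4469, 14.5433) (21.6336, 20) (0, 20)]  |A|=504.711
7. ⊥bis P2·P6 via (29.155,11.07): [(0, 0) (25.2906, 0) (26.4234, 11.8264) (25.4469, 14.5433) (21.6336, 20) (0, 20)]  |A|=504.711
8. ⊥bis P2·P7 via (26.235,10.78): [(0, 0) (25.2906, 0) (26.3109, 10.6511) (20.8107, 20) (0, 20)]  |A|=495.0734
9. ⊥bis P2·P8 via (32.8,9.42): [(0, 0) (25.2906, 0) (26.3109, 10.6511) (20.8107, 20) (0, 20)]  |A|=495.0734
10. ⊥bis P2·P9 via (38.71,7.095): [(0, 0) (25.2906, 0) (26.3109, 10.6511) (20.8107, 20) (0, 20)]  |A|=495.0734
11. canonical 5-gon: [(0, 0) (25.2906, 0) (26.3109, 10.6511) (20.8107, 20) (0, 20)]
12. shoelace: 495.0734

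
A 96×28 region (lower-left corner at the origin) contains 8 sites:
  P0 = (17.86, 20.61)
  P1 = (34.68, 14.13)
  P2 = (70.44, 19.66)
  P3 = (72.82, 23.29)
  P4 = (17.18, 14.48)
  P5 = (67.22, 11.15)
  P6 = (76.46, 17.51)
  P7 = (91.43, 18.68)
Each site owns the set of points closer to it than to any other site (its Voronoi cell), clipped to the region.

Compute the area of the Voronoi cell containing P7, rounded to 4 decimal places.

Area of P7's cell: 327.8441

1. box [0,96]×[0,28]: [(0, 0) (96, 0) (96, 28) (0, 28)]
2. ⊥bis P7·P0 via (54.645,19.645): [(54.1296, 0) (96, 0) (96, 28) (54.8642, 28)]  |A|=1162.0865
3. ⊥bis P7·P1 via (63.055,16.405): [(64.3703, 0) (96, 0) (96, 28) (62.1254, 28)]  |A|=917.0609
4. ⊥bis P7·P2 via (80.935,19.17): [(80.04, 0) (96, 0) (96, 28) (81.3473, 28)]  |A|=428.5787
5. ⊥bis P7·P3 via (82.125,20.985): [(80.763, 15.4869) (80.04, 0) (96, 0) (96, 28) (83.8627, 28)]  |A|=412.8406
6. ⊥bis P7·P4 via (54.305,16.58): [(80.763, 15.4869) (80.04, 0) (96, 0) (96, 28) (83.8627, 28)]  |A|=412.8406
7. ⊥bis P7·P5 via (79.325,14.915): [(80.763, 15.4869) (80.5521, 10.9696) (83.964, 0) (96, 0) (96, 28) (83.8627, 28)]  |A|=391.3182
8. ⊥bis P7·P6 via (83.945,18.095): [(83.3368, 25.8769) (85.3592, 0) (96, 0) (96, 28) (83.8627, 28)]  |A|=327.8441
9. canonical 5-gon: [(83.3368, 25.8769) (85.3592, 0) (96, 0) (96, 28) (83.8627, 28)]
10. shoelace: 327.8441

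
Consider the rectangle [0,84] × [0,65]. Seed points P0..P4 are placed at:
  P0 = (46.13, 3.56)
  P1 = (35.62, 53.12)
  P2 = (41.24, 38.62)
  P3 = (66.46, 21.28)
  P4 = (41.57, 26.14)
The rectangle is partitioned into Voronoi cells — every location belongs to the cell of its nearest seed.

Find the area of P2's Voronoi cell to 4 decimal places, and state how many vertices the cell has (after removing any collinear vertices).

1. box [0,84]×[0,65]: [(0, 0) (84, 0) (84, 65) (0, 65)]
2. ⊥bis P2·P0 via (43.685,21.09): [(0, 14.997) (84, 26.7129) (84, 65) (0, 65)]  |A|=3708.1813
3. ⊥bis P2·P1 via (38.43,45.87): [(0, 30.9751) (0, 14.997) (84, 26.7129) (84, 63.5323)]  |A|=2217.4907
4. ⊥bis P2·P3 via (53.85,29.95): [(74.3744, 59.8016) (0, 30.9751) (0, 14.997) (48.1904, 21.7184)]  |A|=1423.8034
5. ⊥bis P2·P4 via (41.405,32.38): [(55.7821, 32.7602) (74.3744, 59.8016) (0.8586, 31.3079)]  |A|=729.1031
6. canonical 3-gon: [(55.7821, 32.7602) (74.3744, 59.8016) (0.8586, 31.3079)]
7. shoelace: 729.1031

Area of P2's cell: 729.1031 (3 vertices)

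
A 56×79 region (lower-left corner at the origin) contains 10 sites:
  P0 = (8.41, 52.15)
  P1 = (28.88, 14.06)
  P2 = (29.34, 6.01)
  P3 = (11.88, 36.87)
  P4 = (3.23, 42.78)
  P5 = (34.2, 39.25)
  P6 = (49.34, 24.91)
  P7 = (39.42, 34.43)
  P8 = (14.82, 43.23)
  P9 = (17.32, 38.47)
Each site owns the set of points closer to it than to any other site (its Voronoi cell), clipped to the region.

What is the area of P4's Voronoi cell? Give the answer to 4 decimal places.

Area of P4's cell: 115.5395

1. box [0,56]×[0,79]: [(0, 0) (56, 0) (56, 79) (0, 79)]
2. ⊥bis P4·P0 via (5.82,47.465): [(0, 50.6825) (0, 0) (56, 0) (56, 19.7241)]  |A|=1971.3832
3. ⊥bis P4·P1 via (16.055,28.42): [(25.3132, 36.6886) (0, 50.6825) (0, 14.0812)]  |A|=463.2484
4. ⊥bis P4·P2 via (16.285,24.395): [(25.3132, 36.6886) (0, 50.6825) (0, 14.0812)]  |A|=463.2484
5. ⊥bis P4·P3 via (7.555,39.825): [(10.8682, 44.6742) (0, 50.6825) (0, 28.7673)]  |A|=119.0886
6. ⊥bis P4·P5 via (18.715,41.015): [(10.8682, 44.6742) (0, 50.6825) (0, 28.7673)]  |A|=119.0886
7. ⊥bis P4·P6 via (26.285,33.845): [(10.8682, 44.6742) (0, 50.6825) (0, 28.7673)]  |A|=119.0886
8. ⊥bis P4·P7 via (21.325,38.605): [(10.8682, 44.6742) (0, 50.6825) (0, 28.7673)]  |A|=119.0886
9. ⊥bis P4·P8 via (9.025,43.005): [(9.0628, 42.0318) (8.9183, 45.7522) (0, 50.6825) (0, 28.7673)]  |A|=115.5395
10. ⊥bis P4·P9 via (10.275,40.625): [(9.0628, 42.0318) (8.9183, 45.7522) (0, 50.6825) (0, 28.7673)]  |A|=115.5395
11. canonical 4-gon: [(9.0628, 42.0318) (8.9183, 45.7522) (0, 50.6825) (0, 28.7673)]
12. shoelace: 115.5395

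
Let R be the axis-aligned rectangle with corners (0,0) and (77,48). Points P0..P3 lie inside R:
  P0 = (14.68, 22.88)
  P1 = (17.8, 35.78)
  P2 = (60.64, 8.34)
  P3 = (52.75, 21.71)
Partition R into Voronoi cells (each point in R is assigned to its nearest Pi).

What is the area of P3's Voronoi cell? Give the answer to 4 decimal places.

Area of P3's cell: 1360.4797

1. box [0,77]×[0,48]: [(0, 0) (77, 0) (77, 48) (0, 48)]
2. ⊥bis P3·P0 via (33.715,22.295): [(33.0298, 0) (77, 0) (77, 48) (34.505, 48)]  |A|=2075.1648
3. ⊥bis P3·P1 via (35.275,28.745): [(33.8007, 25.0828) (33.0298, 0) (77, 0) (77, 48) (43.0266, 48)]  |A|=1977.5191
4. ⊥bis P3·P2 via (56.695,15.025): [(33.8007, 25.0828) (33.063, 1.0791) (77, 27.0075) (77, 48) (43.0266, 48)]  |A|=1360.4797
5. canonical 5-gon: [(33.8007, 25.0828) (33.063, 1.0791) (77, 27.0075) (77, 48) (43.0266, 48)]
6. shoelace: 1360.4797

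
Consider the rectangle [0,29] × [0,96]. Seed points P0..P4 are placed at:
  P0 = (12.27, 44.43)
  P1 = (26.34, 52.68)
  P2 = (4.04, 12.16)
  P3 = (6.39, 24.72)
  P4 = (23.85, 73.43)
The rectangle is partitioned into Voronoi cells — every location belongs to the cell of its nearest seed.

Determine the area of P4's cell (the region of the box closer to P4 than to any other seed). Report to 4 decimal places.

Area of P4's cell: 956.4734

1. box [0,29]×[0,96]: [(0, 0) (29, 0) (29, 96) (0, 96)]
2. ⊥bis P4·P0 via (18.06,58.93): [(0, 66.1415) (29, 54.5615) (29, 96) (0, 96)]  |A|=1033.8052
3. ⊥bis P4·P1 via (25.095,63.055): [(0, 66.1415) (11.7424, 61.4527) (29, 63.5236) (29, 96) (0, 96)]  |A|=956.4734
4. ⊥bis P4·P2 via (13.945,42.795): [(0, 66.1415) (11.7424, 61.4527) (29, 63.5236) (29, 96) (0, 96)]  |A|=956.4734
5. ⊥bis P4·P3 via (15.12,49.075): [(0, 66.1415) (11.7424, 61.4527) (29, 63.5236) (29, 96) (0, 96)]  |A|=956.4734
6. canonical 5-gon: [(0, 66.1415) (11.7424, 61.4527) (29, 63.5236) (29, 96) (0, 96)]
7. shoelace: 956.4734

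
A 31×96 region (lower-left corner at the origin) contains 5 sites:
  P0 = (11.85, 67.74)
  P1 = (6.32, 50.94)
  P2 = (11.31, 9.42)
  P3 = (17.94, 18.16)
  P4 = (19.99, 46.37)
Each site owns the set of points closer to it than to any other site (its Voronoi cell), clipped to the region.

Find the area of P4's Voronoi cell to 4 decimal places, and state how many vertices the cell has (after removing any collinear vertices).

1. box [0,31]×[0,96]: [(0, 0) (31, 0) (31, 96) (0, 96)]
2. ⊥bis P4·P0 via (15.92,57.055): [(0, 50.9909) (0, 0) (31, 0) (31, 62.7991)]  |A|=1763.7456
3. ⊥bis P4·P1 via (13.155,48.655): [(15.9695, 57.0739) (0, 9.3051) (0, 0) (31, 0) (31, 62.7991)]  |A|=1430.8949
4. ⊥bis P4·P2 via (15.65,27.895): [(15.9695, 57.0739) (6.9018, 29.9501) (31, 24.2891) (31, 62.7991)]  |A|=641.8959
5. ⊥bis P4·P3 via (18.965,32.265): [(15.9695, 57.0739) (7.9434, 33.0659) (31, 31.3904) (31, 62.7991)]  |A|=519.538
6. canonical 4-gon: [(15.9695, 57.0739) (7.9434, 33.0659) (31, 31.3904) (31, 62.7991)]
7. shoelace: 519.538

Area of P4's cell: 519.5380 (4 vertices)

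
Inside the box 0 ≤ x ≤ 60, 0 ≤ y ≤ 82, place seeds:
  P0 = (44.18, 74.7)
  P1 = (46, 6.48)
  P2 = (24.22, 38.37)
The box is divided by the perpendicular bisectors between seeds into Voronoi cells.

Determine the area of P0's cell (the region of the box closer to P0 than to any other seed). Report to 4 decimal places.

Area of P0's cell: 1389.4491

1. box [0,60]×[0,82]: [(0, 0) (60, 0) (60, 82) (0, 82)]
2. ⊥bis P0·P1 via (45.09,40.59): [(0, 39.3871) (60, 40.9878) (60, 82) (0, 82)]  |A|=2508.7546
3. ⊥bis P0·P2 via (34.2,56.535): [(0, 75.3248) (60, 42.3603) (60, 82) (0, 82)]  |A|=1389.4491
4. canonical 4-gon: [(0, 75.3248) (60, 42.3603) (60, 82) (0, 82)]
5. shoelace: 1389.4491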